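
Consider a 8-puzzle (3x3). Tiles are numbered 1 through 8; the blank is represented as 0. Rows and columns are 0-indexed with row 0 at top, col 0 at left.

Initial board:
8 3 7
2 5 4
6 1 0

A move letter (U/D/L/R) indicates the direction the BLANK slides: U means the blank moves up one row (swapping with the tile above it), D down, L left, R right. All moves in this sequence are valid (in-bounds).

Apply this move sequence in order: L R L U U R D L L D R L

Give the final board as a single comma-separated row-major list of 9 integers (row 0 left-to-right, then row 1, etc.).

Answer: 8, 7, 4, 6, 2, 3, 0, 5, 1

Derivation:
After move 1 (L):
8 3 7
2 5 4
6 0 1

After move 2 (R):
8 3 7
2 5 4
6 1 0

After move 3 (L):
8 3 7
2 5 4
6 0 1

After move 4 (U):
8 3 7
2 0 4
6 5 1

After move 5 (U):
8 0 7
2 3 4
6 5 1

After move 6 (R):
8 7 0
2 3 4
6 5 1

After move 7 (D):
8 7 4
2 3 0
6 5 1

After move 8 (L):
8 7 4
2 0 3
6 5 1

After move 9 (L):
8 7 4
0 2 3
6 5 1

After move 10 (D):
8 7 4
6 2 3
0 5 1

After move 11 (R):
8 7 4
6 2 3
5 0 1

After move 12 (L):
8 7 4
6 2 3
0 5 1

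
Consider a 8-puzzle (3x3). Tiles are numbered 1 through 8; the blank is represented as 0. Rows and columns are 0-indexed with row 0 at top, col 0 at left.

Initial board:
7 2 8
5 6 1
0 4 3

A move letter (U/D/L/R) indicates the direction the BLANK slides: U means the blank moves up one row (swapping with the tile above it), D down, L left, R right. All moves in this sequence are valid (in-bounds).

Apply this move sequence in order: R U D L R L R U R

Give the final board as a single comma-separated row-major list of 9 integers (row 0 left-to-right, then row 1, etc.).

After move 1 (R):
7 2 8
5 6 1
4 0 3

After move 2 (U):
7 2 8
5 0 1
4 6 3

After move 3 (D):
7 2 8
5 6 1
4 0 3

After move 4 (L):
7 2 8
5 6 1
0 4 3

After move 5 (R):
7 2 8
5 6 1
4 0 3

After move 6 (L):
7 2 8
5 6 1
0 4 3

After move 7 (R):
7 2 8
5 6 1
4 0 3

After move 8 (U):
7 2 8
5 0 1
4 6 3

After move 9 (R):
7 2 8
5 1 0
4 6 3

Answer: 7, 2, 8, 5, 1, 0, 4, 6, 3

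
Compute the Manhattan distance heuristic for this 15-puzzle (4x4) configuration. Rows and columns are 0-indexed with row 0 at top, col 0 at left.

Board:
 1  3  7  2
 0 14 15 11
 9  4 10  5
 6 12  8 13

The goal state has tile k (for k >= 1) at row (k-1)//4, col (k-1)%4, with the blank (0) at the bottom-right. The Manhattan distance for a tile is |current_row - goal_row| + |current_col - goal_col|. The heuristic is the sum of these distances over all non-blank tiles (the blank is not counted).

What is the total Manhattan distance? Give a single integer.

Tile 1: (0,0)->(0,0) = 0
Tile 3: (0,1)->(0,2) = 1
Tile 7: (0,2)->(1,2) = 1
Tile 2: (0,3)->(0,1) = 2
Tile 14: (1,1)->(3,1) = 2
Tile 15: (1,2)->(3,2) = 2
Tile 11: (1,3)->(2,2) = 2
Tile 9: (2,0)->(2,0) = 0
Tile 4: (2,1)->(0,3) = 4
Tile 10: (2,2)->(2,1) = 1
Tile 5: (2,3)->(1,0) = 4
Tile 6: (3,0)->(1,1) = 3
Tile 12: (3,1)->(2,3) = 3
Tile 8: (3,2)->(1,3) = 3
Tile 13: (3,3)->(3,0) = 3
Sum: 0 + 1 + 1 + 2 + 2 + 2 + 2 + 0 + 4 + 1 + 4 + 3 + 3 + 3 + 3 = 31

Answer: 31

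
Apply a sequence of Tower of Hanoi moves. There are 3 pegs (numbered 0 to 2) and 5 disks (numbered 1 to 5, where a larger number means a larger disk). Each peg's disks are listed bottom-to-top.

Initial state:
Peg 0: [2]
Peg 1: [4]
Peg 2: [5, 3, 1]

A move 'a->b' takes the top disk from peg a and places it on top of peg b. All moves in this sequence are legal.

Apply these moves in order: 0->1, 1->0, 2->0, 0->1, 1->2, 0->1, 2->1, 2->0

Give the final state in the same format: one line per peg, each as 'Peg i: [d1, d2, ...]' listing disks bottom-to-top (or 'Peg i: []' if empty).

Answer: Peg 0: [3]
Peg 1: [4, 2, 1]
Peg 2: [5]

Derivation:
After move 1 (0->1):
Peg 0: []
Peg 1: [4, 2]
Peg 2: [5, 3, 1]

After move 2 (1->0):
Peg 0: [2]
Peg 1: [4]
Peg 2: [5, 3, 1]

After move 3 (2->0):
Peg 0: [2, 1]
Peg 1: [4]
Peg 2: [5, 3]

After move 4 (0->1):
Peg 0: [2]
Peg 1: [4, 1]
Peg 2: [5, 3]

After move 5 (1->2):
Peg 0: [2]
Peg 1: [4]
Peg 2: [5, 3, 1]

After move 6 (0->1):
Peg 0: []
Peg 1: [4, 2]
Peg 2: [5, 3, 1]

After move 7 (2->1):
Peg 0: []
Peg 1: [4, 2, 1]
Peg 2: [5, 3]

After move 8 (2->0):
Peg 0: [3]
Peg 1: [4, 2, 1]
Peg 2: [5]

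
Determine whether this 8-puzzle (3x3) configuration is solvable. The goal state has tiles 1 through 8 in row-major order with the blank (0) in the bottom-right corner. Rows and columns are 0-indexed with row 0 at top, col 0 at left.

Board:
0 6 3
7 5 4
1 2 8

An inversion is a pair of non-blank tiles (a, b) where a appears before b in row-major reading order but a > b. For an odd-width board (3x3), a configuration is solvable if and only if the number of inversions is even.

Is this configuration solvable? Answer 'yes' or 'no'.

Answer: yes

Derivation:
Inversions (pairs i<j in row-major order where tile[i] > tile[j] > 0): 16
16 is even, so the puzzle is solvable.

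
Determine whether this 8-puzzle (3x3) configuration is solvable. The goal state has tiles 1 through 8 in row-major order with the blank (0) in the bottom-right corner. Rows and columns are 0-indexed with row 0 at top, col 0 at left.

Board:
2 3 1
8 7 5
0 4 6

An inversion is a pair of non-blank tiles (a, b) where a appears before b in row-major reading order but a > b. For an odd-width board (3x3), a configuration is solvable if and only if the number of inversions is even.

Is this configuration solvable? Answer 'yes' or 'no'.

Inversions (pairs i<j in row-major order where tile[i] > tile[j] > 0): 10
10 is even, so the puzzle is solvable.

Answer: yes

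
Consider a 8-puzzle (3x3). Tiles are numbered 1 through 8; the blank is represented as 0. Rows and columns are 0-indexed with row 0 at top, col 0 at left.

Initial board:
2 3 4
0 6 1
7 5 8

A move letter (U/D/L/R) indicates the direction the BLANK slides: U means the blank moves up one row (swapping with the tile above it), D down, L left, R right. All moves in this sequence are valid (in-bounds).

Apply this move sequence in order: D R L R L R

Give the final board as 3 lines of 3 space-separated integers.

After move 1 (D):
2 3 4
7 6 1
0 5 8

After move 2 (R):
2 3 4
7 6 1
5 0 8

After move 3 (L):
2 3 4
7 6 1
0 5 8

After move 4 (R):
2 3 4
7 6 1
5 0 8

After move 5 (L):
2 3 4
7 6 1
0 5 8

After move 6 (R):
2 3 4
7 6 1
5 0 8

Answer: 2 3 4
7 6 1
5 0 8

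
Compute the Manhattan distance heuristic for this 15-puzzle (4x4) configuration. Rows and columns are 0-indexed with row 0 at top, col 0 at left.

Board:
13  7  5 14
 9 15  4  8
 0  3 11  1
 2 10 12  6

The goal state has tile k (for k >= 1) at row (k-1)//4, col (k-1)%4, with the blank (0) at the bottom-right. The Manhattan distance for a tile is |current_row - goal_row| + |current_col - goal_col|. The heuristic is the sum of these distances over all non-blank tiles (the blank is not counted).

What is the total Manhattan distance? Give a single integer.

Answer: 38

Derivation:
Tile 13: at (0,0), goal (3,0), distance |0-3|+|0-0| = 3
Tile 7: at (0,1), goal (1,2), distance |0-1|+|1-2| = 2
Tile 5: at (0,2), goal (1,0), distance |0-1|+|2-0| = 3
Tile 14: at (0,3), goal (3,1), distance |0-3|+|3-1| = 5
Tile 9: at (1,0), goal (2,0), distance |1-2|+|0-0| = 1
Tile 15: at (1,1), goal (3,2), distance |1-3|+|1-2| = 3
Tile 4: at (1,2), goal (0,3), distance |1-0|+|2-3| = 2
Tile 8: at (1,3), goal (1,3), distance |1-1|+|3-3| = 0
Tile 3: at (2,1), goal (0,2), distance |2-0|+|1-2| = 3
Tile 11: at (2,2), goal (2,2), distance |2-2|+|2-2| = 0
Tile 1: at (2,3), goal (0,0), distance |2-0|+|3-0| = 5
Tile 2: at (3,0), goal (0,1), distance |3-0|+|0-1| = 4
Tile 10: at (3,1), goal (2,1), distance |3-2|+|1-1| = 1
Tile 12: at (3,2), goal (2,3), distance |3-2|+|2-3| = 2
Tile 6: at (3,3), goal (1,1), distance |3-1|+|3-1| = 4
Sum: 3 + 2 + 3 + 5 + 1 + 3 + 2 + 0 + 3 + 0 + 5 + 4 + 1 + 2 + 4 = 38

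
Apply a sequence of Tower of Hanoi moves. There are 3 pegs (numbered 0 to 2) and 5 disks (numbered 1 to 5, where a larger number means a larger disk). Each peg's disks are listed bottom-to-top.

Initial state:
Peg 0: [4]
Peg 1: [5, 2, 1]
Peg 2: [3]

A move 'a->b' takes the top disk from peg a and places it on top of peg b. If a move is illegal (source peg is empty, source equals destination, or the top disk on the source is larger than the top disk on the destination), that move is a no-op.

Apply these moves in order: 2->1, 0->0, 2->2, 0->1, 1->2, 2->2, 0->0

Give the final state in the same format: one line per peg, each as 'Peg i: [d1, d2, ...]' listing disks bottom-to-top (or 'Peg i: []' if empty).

After move 1 (2->1):
Peg 0: [4]
Peg 1: [5, 2, 1]
Peg 2: [3]

After move 2 (0->0):
Peg 0: [4]
Peg 1: [5, 2, 1]
Peg 2: [3]

After move 3 (2->2):
Peg 0: [4]
Peg 1: [5, 2, 1]
Peg 2: [3]

After move 4 (0->1):
Peg 0: [4]
Peg 1: [5, 2, 1]
Peg 2: [3]

After move 5 (1->2):
Peg 0: [4]
Peg 1: [5, 2]
Peg 2: [3, 1]

After move 6 (2->2):
Peg 0: [4]
Peg 1: [5, 2]
Peg 2: [3, 1]

After move 7 (0->0):
Peg 0: [4]
Peg 1: [5, 2]
Peg 2: [3, 1]

Answer: Peg 0: [4]
Peg 1: [5, 2]
Peg 2: [3, 1]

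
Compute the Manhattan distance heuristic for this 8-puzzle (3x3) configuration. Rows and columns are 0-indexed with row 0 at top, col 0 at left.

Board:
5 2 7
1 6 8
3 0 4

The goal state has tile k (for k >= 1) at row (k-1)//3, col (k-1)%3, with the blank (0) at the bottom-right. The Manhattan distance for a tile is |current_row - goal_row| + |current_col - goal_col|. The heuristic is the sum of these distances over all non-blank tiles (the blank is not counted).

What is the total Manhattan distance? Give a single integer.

Answer: 17

Derivation:
Tile 5: at (0,0), goal (1,1), distance |0-1|+|0-1| = 2
Tile 2: at (0,1), goal (0,1), distance |0-0|+|1-1| = 0
Tile 7: at (0,2), goal (2,0), distance |0-2|+|2-0| = 4
Tile 1: at (1,0), goal (0,0), distance |1-0|+|0-0| = 1
Tile 6: at (1,1), goal (1,2), distance |1-1|+|1-2| = 1
Tile 8: at (1,2), goal (2,1), distance |1-2|+|2-1| = 2
Tile 3: at (2,0), goal (0,2), distance |2-0|+|0-2| = 4
Tile 4: at (2,2), goal (1,0), distance |2-1|+|2-0| = 3
Sum: 2 + 0 + 4 + 1 + 1 + 2 + 4 + 3 = 17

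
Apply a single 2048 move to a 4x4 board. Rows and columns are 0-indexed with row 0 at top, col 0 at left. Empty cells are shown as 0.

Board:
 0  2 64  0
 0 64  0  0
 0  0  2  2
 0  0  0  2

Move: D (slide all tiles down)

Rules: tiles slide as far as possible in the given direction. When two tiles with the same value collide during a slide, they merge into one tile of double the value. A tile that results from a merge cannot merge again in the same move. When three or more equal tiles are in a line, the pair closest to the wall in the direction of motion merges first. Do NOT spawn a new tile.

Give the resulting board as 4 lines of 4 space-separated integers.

Answer:  0  0  0  0
 0  0  0  0
 0  2 64  0
 0 64  2  4

Derivation:
Slide down:
col 0: [0, 0, 0, 0] -> [0, 0, 0, 0]
col 1: [2, 64, 0, 0] -> [0, 0, 2, 64]
col 2: [64, 0, 2, 0] -> [0, 0, 64, 2]
col 3: [0, 0, 2, 2] -> [0, 0, 0, 4]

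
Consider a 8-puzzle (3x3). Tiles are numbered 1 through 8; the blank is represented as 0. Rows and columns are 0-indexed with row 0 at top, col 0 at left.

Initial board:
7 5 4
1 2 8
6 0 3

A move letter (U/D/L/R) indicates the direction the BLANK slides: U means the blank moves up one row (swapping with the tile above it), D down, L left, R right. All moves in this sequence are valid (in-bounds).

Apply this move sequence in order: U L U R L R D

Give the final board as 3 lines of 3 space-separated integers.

Answer: 5 1 4
7 0 8
6 2 3

Derivation:
After move 1 (U):
7 5 4
1 0 8
6 2 3

After move 2 (L):
7 5 4
0 1 8
6 2 3

After move 3 (U):
0 5 4
7 1 8
6 2 3

After move 4 (R):
5 0 4
7 1 8
6 2 3

After move 5 (L):
0 5 4
7 1 8
6 2 3

After move 6 (R):
5 0 4
7 1 8
6 2 3

After move 7 (D):
5 1 4
7 0 8
6 2 3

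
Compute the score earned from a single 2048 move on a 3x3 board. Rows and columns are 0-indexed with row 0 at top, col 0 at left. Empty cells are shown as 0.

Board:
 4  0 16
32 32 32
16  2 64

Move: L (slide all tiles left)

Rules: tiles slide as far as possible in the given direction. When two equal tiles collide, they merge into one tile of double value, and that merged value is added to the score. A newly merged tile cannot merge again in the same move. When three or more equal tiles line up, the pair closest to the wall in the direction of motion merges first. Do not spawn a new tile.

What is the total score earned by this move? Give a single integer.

Answer: 64

Derivation:
Slide left:
row 0: [4, 0, 16] -> [4, 16, 0]  score +0 (running 0)
row 1: [32, 32, 32] -> [64, 32, 0]  score +64 (running 64)
row 2: [16, 2, 64] -> [16, 2, 64]  score +0 (running 64)
Board after move:
 4 16  0
64 32  0
16  2 64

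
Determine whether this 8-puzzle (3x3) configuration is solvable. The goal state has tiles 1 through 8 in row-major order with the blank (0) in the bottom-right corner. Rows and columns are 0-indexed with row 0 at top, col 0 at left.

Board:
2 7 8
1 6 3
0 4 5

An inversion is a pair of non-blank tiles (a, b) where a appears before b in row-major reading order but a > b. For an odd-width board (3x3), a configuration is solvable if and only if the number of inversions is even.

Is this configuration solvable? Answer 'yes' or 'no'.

Inversions (pairs i<j in row-major order where tile[i] > tile[j] > 0): 14
14 is even, so the puzzle is solvable.

Answer: yes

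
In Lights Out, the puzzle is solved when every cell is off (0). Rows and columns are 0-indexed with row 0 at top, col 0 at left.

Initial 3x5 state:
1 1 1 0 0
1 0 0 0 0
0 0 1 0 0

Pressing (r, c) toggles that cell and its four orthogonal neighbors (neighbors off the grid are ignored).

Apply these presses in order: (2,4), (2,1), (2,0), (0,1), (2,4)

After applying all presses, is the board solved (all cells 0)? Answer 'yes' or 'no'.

After press 1 at (2,4):
1 1 1 0 0
1 0 0 0 1
0 0 1 1 1

After press 2 at (2,1):
1 1 1 0 0
1 1 0 0 1
1 1 0 1 1

After press 3 at (2,0):
1 1 1 0 0
0 1 0 0 1
0 0 0 1 1

After press 4 at (0,1):
0 0 0 0 0
0 0 0 0 1
0 0 0 1 1

After press 5 at (2,4):
0 0 0 0 0
0 0 0 0 0
0 0 0 0 0

Lights still on: 0

Answer: yes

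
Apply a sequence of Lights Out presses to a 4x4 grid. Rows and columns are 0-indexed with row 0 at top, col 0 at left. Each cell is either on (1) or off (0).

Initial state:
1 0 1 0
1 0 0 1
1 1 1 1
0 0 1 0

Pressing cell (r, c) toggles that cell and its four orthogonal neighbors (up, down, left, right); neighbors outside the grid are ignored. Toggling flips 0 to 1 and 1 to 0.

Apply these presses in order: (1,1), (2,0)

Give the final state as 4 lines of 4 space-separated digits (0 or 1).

After press 1 at (1,1):
1 1 1 0
0 1 1 1
1 0 1 1
0 0 1 0

After press 2 at (2,0):
1 1 1 0
1 1 1 1
0 1 1 1
1 0 1 0

Answer: 1 1 1 0
1 1 1 1
0 1 1 1
1 0 1 0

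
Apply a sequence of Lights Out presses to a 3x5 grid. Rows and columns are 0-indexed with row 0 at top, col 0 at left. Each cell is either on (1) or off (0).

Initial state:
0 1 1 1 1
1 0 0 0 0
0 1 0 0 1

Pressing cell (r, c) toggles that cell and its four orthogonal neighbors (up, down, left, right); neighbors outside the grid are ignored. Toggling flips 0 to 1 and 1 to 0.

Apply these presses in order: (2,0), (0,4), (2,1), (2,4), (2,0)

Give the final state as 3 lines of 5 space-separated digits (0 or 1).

After press 1 at (2,0):
0 1 1 1 1
0 0 0 0 0
1 0 0 0 1

After press 2 at (0,4):
0 1 1 0 0
0 0 0 0 1
1 0 0 0 1

After press 3 at (2,1):
0 1 1 0 0
0 1 0 0 1
0 1 1 0 1

After press 4 at (2,4):
0 1 1 0 0
0 1 0 0 0
0 1 1 1 0

After press 5 at (2,0):
0 1 1 0 0
1 1 0 0 0
1 0 1 1 0

Answer: 0 1 1 0 0
1 1 0 0 0
1 0 1 1 0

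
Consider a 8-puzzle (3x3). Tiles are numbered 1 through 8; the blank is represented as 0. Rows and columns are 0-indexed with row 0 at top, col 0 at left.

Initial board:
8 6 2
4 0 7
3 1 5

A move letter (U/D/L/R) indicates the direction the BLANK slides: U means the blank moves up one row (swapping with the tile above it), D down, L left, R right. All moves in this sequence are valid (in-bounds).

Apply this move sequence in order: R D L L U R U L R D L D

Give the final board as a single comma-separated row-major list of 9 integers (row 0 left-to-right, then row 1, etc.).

After move 1 (R):
8 6 2
4 7 0
3 1 5

After move 2 (D):
8 6 2
4 7 5
3 1 0

After move 3 (L):
8 6 2
4 7 5
3 0 1

After move 4 (L):
8 6 2
4 7 5
0 3 1

After move 5 (U):
8 6 2
0 7 5
4 3 1

After move 6 (R):
8 6 2
7 0 5
4 3 1

After move 7 (U):
8 0 2
7 6 5
4 3 1

After move 8 (L):
0 8 2
7 6 5
4 3 1

After move 9 (R):
8 0 2
7 6 5
4 3 1

After move 10 (D):
8 6 2
7 0 5
4 3 1

After move 11 (L):
8 6 2
0 7 5
4 3 1

After move 12 (D):
8 6 2
4 7 5
0 3 1

Answer: 8, 6, 2, 4, 7, 5, 0, 3, 1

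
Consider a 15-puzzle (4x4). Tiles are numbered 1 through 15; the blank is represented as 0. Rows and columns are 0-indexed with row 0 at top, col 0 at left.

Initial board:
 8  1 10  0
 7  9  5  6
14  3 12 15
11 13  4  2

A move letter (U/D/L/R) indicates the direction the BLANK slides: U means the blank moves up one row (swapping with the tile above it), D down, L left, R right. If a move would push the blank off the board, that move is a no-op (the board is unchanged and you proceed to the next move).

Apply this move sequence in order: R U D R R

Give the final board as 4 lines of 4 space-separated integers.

Answer:  8  1 10  6
 7  9  5  0
14  3 12 15
11 13  4  2

Derivation:
After move 1 (R):
 8  1 10  0
 7  9  5  6
14  3 12 15
11 13  4  2

After move 2 (U):
 8  1 10  0
 7  9  5  6
14  3 12 15
11 13  4  2

After move 3 (D):
 8  1 10  6
 7  9  5  0
14  3 12 15
11 13  4  2

After move 4 (R):
 8  1 10  6
 7  9  5  0
14  3 12 15
11 13  4  2

After move 5 (R):
 8  1 10  6
 7  9  5  0
14  3 12 15
11 13  4  2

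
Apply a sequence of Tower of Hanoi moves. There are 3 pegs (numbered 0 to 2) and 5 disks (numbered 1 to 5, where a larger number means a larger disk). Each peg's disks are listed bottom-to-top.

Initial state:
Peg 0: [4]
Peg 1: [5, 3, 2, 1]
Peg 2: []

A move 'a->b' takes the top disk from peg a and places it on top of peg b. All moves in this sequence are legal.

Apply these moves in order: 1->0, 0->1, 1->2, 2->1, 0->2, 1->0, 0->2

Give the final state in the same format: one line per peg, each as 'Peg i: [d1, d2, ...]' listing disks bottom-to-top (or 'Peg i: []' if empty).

After move 1 (1->0):
Peg 0: [4, 1]
Peg 1: [5, 3, 2]
Peg 2: []

After move 2 (0->1):
Peg 0: [4]
Peg 1: [5, 3, 2, 1]
Peg 2: []

After move 3 (1->2):
Peg 0: [4]
Peg 1: [5, 3, 2]
Peg 2: [1]

After move 4 (2->1):
Peg 0: [4]
Peg 1: [5, 3, 2, 1]
Peg 2: []

After move 5 (0->2):
Peg 0: []
Peg 1: [5, 3, 2, 1]
Peg 2: [4]

After move 6 (1->0):
Peg 0: [1]
Peg 1: [5, 3, 2]
Peg 2: [4]

After move 7 (0->2):
Peg 0: []
Peg 1: [5, 3, 2]
Peg 2: [4, 1]

Answer: Peg 0: []
Peg 1: [5, 3, 2]
Peg 2: [4, 1]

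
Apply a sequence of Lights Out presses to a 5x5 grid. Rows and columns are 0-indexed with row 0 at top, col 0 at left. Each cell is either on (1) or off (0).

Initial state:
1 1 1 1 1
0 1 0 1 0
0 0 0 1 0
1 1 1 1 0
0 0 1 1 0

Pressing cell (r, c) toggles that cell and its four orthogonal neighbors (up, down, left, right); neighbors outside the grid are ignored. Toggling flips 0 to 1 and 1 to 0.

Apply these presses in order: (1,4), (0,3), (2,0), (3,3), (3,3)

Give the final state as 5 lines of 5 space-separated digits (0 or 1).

Answer: 1 1 0 0 1
1 1 0 1 1
1 1 0 1 1
0 1 1 1 0
0 0 1 1 0

Derivation:
After press 1 at (1,4):
1 1 1 1 0
0 1 0 0 1
0 0 0 1 1
1 1 1 1 0
0 0 1 1 0

After press 2 at (0,3):
1 1 0 0 1
0 1 0 1 1
0 0 0 1 1
1 1 1 1 0
0 0 1 1 0

After press 3 at (2,0):
1 1 0 0 1
1 1 0 1 1
1 1 0 1 1
0 1 1 1 0
0 0 1 1 0

After press 4 at (3,3):
1 1 0 0 1
1 1 0 1 1
1 1 0 0 1
0 1 0 0 1
0 0 1 0 0

After press 5 at (3,3):
1 1 0 0 1
1 1 0 1 1
1 1 0 1 1
0 1 1 1 0
0 0 1 1 0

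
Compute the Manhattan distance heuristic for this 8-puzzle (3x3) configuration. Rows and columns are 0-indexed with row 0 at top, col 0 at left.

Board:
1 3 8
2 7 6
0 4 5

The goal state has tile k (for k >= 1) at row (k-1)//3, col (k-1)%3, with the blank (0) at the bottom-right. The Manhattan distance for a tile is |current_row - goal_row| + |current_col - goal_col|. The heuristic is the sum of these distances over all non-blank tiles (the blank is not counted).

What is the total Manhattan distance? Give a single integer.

Answer: 12

Derivation:
Tile 1: at (0,0), goal (0,0), distance |0-0|+|0-0| = 0
Tile 3: at (0,1), goal (0,2), distance |0-0|+|1-2| = 1
Tile 8: at (0,2), goal (2,1), distance |0-2|+|2-1| = 3
Tile 2: at (1,0), goal (0,1), distance |1-0|+|0-1| = 2
Tile 7: at (1,1), goal (2,0), distance |1-2|+|1-0| = 2
Tile 6: at (1,2), goal (1,2), distance |1-1|+|2-2| = 0
Tile 4: at (2,1), goal (1,0), distance |2-1|+|1-0| = 2
Tile 5: at (2,2), goal (1,1), distance |2-1|+|2-1| = 2
Sum: 0 + 1 + 3 + 2 + 2 + 0 + 2 + 2 = 12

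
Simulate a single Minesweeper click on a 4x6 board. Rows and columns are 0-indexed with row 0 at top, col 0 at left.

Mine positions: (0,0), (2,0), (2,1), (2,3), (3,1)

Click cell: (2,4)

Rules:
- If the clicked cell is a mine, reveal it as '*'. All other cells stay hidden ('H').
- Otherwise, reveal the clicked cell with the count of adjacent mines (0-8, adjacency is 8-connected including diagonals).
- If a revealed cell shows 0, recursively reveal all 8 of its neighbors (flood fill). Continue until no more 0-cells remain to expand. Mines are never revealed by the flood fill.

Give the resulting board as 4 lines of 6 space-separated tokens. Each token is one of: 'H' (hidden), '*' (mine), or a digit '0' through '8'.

H H H H H H
H H H H H H
H H H H 1 H
H H H H H H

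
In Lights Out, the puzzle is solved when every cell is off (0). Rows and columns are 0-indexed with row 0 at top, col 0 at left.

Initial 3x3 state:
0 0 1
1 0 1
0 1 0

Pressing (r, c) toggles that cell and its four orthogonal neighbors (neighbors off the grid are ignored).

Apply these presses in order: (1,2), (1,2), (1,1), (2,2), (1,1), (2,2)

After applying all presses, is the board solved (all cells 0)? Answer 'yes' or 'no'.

After press 1 at (1,2):
0 0 0
1 1 0
0 1 1

After press 2 at (1,2):
0 0 1
1 0 1
0 1 0

After press 3 at (1,1):
0 1 1
0 1 0
0 0 0

After press 4 at (2,2):
0 1 1
0 1 1
0 1 1

After press 5 at (1,1):
0 0 1
1 0 0
0 0 1

After press 6 at (2,2):
0 0 1
1 0 1
0 1 0

Lights still on: 4

Answer: no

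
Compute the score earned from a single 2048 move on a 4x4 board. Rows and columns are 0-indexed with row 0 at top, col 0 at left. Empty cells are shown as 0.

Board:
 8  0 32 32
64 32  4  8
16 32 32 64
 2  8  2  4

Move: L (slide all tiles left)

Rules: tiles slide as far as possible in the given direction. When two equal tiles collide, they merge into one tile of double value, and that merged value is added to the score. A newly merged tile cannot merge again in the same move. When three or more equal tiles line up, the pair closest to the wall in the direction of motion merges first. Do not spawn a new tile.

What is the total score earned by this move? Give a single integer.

Answer: 128

Derivation:
Slide left:
row 0: [8, 0, 32, 32] -> [8, 64, 0, 0]  score +64 (running 64)
row 1: [64, 32, 4, 8] -> [64, 32, 4, 8]  score +0 (running 64)
row 2: [16, 32, 32, 64] -> [16, 64, 64, 0]  score +64 (running 128)
row 3: [2, 8, 2, 4] -> [2, 8, 2, 4]  score +0 (running 128)
Board after move:
 8 64  0  0
64 32  4  8
16 64 64  0
 2  8  2  4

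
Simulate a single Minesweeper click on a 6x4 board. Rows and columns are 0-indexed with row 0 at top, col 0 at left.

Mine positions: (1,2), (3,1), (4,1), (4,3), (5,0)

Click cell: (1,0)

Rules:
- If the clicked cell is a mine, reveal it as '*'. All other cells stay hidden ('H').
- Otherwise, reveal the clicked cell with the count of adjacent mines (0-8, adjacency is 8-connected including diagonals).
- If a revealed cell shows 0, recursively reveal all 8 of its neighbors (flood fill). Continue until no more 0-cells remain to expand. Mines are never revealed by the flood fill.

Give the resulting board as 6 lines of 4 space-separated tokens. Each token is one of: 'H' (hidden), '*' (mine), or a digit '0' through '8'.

0 1 H H
0 1 H H
1 2 H H
H H H H
H H H H
H H H H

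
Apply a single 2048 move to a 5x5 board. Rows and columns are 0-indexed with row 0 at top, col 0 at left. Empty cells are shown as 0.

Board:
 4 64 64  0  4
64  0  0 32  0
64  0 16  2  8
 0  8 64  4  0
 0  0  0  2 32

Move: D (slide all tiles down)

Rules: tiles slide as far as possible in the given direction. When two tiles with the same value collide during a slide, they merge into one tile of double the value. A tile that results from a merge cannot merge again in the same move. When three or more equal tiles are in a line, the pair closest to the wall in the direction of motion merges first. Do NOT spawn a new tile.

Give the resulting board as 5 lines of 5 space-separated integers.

Answer:   0   0   0   0   0
  0   0   0  32   0
  0   0  64   2   4
  4  64  16   4   8
128   8  64   2  32

Derivation:
Slide down:
col 0: [4, 64, 64, 0, 0] -> [0, 0, 0, 4, 128]
col 1: [64, 0, 0, 8, 0] -> [0, 0, 0, 64, 8]
col 2: [64, 0, 16, 64, 0] -> [0, 0, 64, 16, 64]
col 3: [0, 32, 2, 4, 2] -> [0, 32, 2, 4, 2]
col 4: [4, 0, 8, 0, 32] -> [0, 0, 4, 8, 32]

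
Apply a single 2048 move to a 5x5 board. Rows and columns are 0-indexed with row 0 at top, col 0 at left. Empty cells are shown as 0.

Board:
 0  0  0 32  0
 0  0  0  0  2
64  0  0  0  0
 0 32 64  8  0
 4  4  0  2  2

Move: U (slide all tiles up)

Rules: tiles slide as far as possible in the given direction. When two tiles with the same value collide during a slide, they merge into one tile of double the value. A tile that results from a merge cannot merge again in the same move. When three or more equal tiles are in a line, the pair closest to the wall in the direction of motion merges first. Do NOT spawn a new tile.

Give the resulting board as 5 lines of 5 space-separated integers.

Slide up:
col 0: [0, 0, 64, 0, 4] -> [64, 4, 0, 0, 0]
col 1: [0, 0, 0, 32, 4] -> [32, 4, 0, 0, 0]
col 2: [0, 0, 0, 64, 0] -> [64, 0, 0, 0, 0]
col 3: [32, 0, 0, 8, 2] -> [32, 8, 2, 0, 0]
col 4: [0, 2, 0, 0, 2] -> [4, 0, 0, 0, 0]

Answer: 64 32 64 32  4
 4  4  0  8  0
 0  0  0  2  0
 0  0  0  0  0
 0  0  0  0  0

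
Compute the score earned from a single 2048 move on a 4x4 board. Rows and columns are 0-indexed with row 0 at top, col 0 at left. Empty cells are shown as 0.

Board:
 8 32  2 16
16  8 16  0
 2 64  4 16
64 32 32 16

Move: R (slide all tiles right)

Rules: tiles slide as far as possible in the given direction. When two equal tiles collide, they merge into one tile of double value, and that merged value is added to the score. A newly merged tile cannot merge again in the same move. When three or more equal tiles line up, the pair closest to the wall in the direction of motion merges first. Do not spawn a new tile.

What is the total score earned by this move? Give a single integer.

Answer: 64

Derivation:
Slide right:
row 0: [8, 32, 2, 16] -> [8, 32, 2, 16]  score +0 (running 0)
row 1: [16, 8, 16, 0] -> [0, 16, 8, 16]  score +0 (running 0)
row 2: [2, 64, 4, 16] -> [2, 64, 4, 16]  score +0 (running 0)
row 3: [64, 32, 32, 16] -> [0, 64, 64, 16]  score +64 (running 64)
Board after move:
 8 32  2 16
 0 16  8 16
 2 64  4 16
 0 64 64 16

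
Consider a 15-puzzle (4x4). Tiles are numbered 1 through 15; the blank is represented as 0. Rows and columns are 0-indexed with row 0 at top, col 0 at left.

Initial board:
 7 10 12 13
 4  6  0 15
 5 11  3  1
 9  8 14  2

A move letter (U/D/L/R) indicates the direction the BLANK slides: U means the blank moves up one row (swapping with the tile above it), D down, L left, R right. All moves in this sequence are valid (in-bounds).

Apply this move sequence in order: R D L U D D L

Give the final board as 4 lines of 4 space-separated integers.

After move 1 (R):
 7 10 12 13
 4  6 15  0
 5 11  3  1
 9  8 14  2

After move 2 (D):
 7 10 12 13
 4  6 15  1
 5 11  3  0
 9  8 14  2

After move 3 (L):
 7 10 12 13
 4  6 15  1
 5 11  0  3
 9  8 14  2

After move 4 (U):
 7 10 12 13
 4  6  0  1
 5 11 15  3
 9  8 14  2

After move 5 (D):
 7 10 12 13
 4  6 15  1
 5 11  0  3
 9  8 14  2

After move 6 (D):
 7 10 12 13
 4  6 15  1
 5 11 14  3
 9  8  0  2

After move 7 (L):
 7 10 12 13
 4  6 15  1
 5 11 14  3
 9  0  8  2

Answer:  7 10 12 13
 4  6 15  1
 5 11 14  3
 9  0  8  2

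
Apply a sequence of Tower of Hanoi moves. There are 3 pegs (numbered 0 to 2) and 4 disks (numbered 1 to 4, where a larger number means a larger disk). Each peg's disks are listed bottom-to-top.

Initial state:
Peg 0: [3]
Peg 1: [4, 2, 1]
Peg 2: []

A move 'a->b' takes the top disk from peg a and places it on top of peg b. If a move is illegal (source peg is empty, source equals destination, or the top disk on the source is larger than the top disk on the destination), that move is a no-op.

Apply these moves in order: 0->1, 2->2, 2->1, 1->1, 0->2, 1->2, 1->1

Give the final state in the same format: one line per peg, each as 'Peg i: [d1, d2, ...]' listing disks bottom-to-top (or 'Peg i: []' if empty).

After move 1 (0->1):
Peg 0: [3]
Peg 1: [4, 2, 1]
Peg 2: []

After move 2 (2->2):
Peg 0: [3]
Peg 1: [4, 2, 1]
Peg 2: []

After move 3 (2->1):
Peg 0: [3]
Peg 1: [4, 2, 1]
Peg 2: []

After move 4 (1->1):
Peg 0: [3]
Peg 1: [4, 2, 1]
Peg 2: []

After move 5 (0->2):
Peg 0: []
Peg 1: [4, 2, 1]
Peg 2: [3]

After move 6 (1->2):
Peg 0: []
Peg 1: [4, 2]
Peg 2: [3, 1]

After move 7 (1->1):
Peg 0: []
Peg 1: [4, 2]
Peg 2: [3, 1]

Answer: Peg 0: []
Peg 1: [4, 2]
Peg 2: [3, 1]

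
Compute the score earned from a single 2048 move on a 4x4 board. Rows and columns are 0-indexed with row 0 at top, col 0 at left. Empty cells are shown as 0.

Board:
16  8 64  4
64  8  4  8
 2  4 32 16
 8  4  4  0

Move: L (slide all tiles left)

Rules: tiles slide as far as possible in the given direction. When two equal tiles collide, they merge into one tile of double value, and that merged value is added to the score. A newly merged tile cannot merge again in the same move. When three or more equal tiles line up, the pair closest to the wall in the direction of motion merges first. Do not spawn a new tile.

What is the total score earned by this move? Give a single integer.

Slide left:
row 0: [16, 8, 64, 4] -> [16, 8, 64, 4]  score +0 (running 0)
row 1: [64, 8, 4, 8] -> [64, 8, 4, 8]  score +0 (running 0)
row 2: [2, 4, 32, 16] -> [2, 4, 32, 16]  score +0 (running 0)
row 3: [8, 4, 4, 0] -> [8, 8, 0, 0]  score +8 (running 8)
Board after move:
16  8 64  4
64  8  4  8
 2  4 32 16
 8  8  0  0

Answer: 8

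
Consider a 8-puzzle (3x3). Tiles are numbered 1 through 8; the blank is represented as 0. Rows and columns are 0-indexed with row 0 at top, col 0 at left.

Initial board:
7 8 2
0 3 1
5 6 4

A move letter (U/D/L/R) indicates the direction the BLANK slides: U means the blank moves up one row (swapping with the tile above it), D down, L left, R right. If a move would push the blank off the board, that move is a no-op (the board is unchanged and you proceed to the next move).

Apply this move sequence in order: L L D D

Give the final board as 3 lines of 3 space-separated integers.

Answer: 7 8 2
5 3 1
0 6 4

Derivation:
After move 1 (L):
7 8 2
0 3 1
5 6 4

After move 2 (L):
7 8 2
0 3 1
5 6 4

After move 3 (D):
7 8 2
5 3 1
0 6 4

After move 4 (D):
7 8 2
5 3 1
0 6 4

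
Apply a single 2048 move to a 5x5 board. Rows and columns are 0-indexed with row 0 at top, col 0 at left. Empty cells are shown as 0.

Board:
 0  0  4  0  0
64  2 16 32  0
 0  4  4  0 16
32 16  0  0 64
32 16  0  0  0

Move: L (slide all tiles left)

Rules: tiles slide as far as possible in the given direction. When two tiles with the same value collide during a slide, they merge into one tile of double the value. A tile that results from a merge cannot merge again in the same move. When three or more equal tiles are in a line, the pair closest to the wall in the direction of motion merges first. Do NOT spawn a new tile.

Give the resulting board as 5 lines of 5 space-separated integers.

Answer:  4  0  0  0  0
64  2 16 32  0
 8 16  0  0  0
32 16 64  0  0
32 16  0  0  0

Derivation:
Slide left:
row 0: [0, 0, 4, 0, 0] -> [4, 0, 0, 0, 0]
row 1: [64, 2, 16, 32, 0] -> [64, 2, 16, 32, 0]
row 2: [0, 4, 4, 0, 16] -> [8, 16, 0, 0, 0]
row 3: [32, 16, 0, 0, 64] -> [32, 16, 64, 0, 0]
row 4: [32, 16, 0, 0, 0] -> [32, 16, 0, 0, 0]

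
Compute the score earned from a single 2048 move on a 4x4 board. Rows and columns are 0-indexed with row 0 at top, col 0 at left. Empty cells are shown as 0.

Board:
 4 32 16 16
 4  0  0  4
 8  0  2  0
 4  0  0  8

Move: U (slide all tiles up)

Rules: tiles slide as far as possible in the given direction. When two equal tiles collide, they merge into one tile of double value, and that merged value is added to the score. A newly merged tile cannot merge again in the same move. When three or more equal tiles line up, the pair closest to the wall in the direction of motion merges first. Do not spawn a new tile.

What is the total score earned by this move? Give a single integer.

Answer: 8

Derivation:
Slide up:
col 0: [4, 4, 8, 4] -> [8, 8, 4, 0]  score +8 (running 8)
col 1: [32, 0, 0, 0] -> [32, 0, 0, 0]  score +0 (running 8)
col 2: [16, 0, 2, 0] -> [16, 2, 0, 0]  score +0 (running 8)
col 3: [16, 4, 0, 8] -> [16, 4, 8, 0]  score +0 (running 8)
Board after move:
 8 32 16 16
 8  0  2  4
 4  0  0  8
 0  0  0  0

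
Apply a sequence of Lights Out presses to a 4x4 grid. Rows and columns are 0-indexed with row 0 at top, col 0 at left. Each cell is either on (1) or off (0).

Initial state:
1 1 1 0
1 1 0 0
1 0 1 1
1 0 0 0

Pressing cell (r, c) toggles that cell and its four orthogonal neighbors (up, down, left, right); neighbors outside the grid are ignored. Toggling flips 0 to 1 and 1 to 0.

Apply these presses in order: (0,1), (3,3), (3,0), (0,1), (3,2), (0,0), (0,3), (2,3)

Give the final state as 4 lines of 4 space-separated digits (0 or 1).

After press 1 at (0,1):
0 0 0 0
1 0 0 0
1 0 1 1
1 0 0 0

After press 2 at (3,3):
0 0 0 0
1 0 0 0
1 0 1 0
1 0 1 1

After press 3 at (3,0):
0 0 0 0
1 0 0 0
0 0 1 0
0 1 1 1

After press 4 at (0,1):
1 1 1 0
1 1 0 0
0 0 1 0
0 1 1 1

After press 5 at (3,2):
1 1 1 0
1 1 0 0
0 0 0 0
0 0 0 0

After press 6 at (0,0):
0 0 1 0
0 1 0 0
0 0 0 0
0 0 0 0

After press 7 at (0,3):
0 0 0 1
0 1 0 1
0 0 0 0
0 0 0 0

After press 8 at (2,3):
0 0 0 1
0 1 0 0
0 0 1 1
0 0 0 1

Answer: 0 0 0 1
0 1 0 0
0 0 1 1
0 0 0 1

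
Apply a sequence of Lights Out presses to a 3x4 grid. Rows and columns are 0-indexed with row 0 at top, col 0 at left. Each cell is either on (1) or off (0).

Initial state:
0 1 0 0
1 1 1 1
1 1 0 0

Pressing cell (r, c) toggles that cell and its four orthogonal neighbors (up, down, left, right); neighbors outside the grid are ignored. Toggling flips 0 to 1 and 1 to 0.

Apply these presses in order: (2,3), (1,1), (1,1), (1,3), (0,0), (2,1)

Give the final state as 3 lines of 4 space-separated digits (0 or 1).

Answer: 1 0 0 1
0 0 0 1
0 0 0 0

Derivation:
After press 1 at (2,3):
0 1 0 0
1 1 1 0
1 1 1 1

After press 2 at (1,1):
0 0 0 0
0 0 0 0
1 0 1 1

After press 3 at (1,1):
0 1 0 0
1 1 1 0
1 1 1 1

After press 4 at (1,3):
0 1 0 1
1 1 0 1
1 1 1 0

After press 5 at (0,0):
1 0 0 1
0 1 0 1
1 1 1 0

After press 6 at (2,1):
1 0 0 1
0 0 0 1
0 0 0 0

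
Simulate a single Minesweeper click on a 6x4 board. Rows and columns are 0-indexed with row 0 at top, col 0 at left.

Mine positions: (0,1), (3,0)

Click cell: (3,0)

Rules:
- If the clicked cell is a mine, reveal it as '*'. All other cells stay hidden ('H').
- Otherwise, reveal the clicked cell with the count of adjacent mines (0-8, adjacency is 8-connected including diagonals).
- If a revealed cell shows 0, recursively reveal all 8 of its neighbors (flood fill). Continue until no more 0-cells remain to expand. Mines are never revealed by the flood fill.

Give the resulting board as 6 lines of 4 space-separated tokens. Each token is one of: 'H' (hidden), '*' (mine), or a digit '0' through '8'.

H H H H
H H H H
H H H H
* H H H
H H H H
H H H H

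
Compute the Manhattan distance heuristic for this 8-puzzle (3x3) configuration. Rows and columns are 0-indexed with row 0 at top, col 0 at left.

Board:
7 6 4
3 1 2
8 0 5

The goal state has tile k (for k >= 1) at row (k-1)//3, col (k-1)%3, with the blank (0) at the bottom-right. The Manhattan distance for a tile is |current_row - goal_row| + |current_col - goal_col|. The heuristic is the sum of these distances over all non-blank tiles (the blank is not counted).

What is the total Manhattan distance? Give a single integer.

Tile 7: (0,0)->(2,0) = 2
Tile 6: (0,1)->(1,2) = 2
Tile 4: (0,2)->(1,0) = 3
Tile 3: (1,0)->(0,2) = 3
Tile 1: (1,1)->(0,0) = 2
Tile 2: (1,2)->(0,1) = 2
Tile 8: (2,0)->(2,1) = 1
Tile 5: (2,2)->(1,1) = 2
Sum: 2 + 2 + 3 + 3 + 2 + 2 + 1 + 2 = 17

Answer: 17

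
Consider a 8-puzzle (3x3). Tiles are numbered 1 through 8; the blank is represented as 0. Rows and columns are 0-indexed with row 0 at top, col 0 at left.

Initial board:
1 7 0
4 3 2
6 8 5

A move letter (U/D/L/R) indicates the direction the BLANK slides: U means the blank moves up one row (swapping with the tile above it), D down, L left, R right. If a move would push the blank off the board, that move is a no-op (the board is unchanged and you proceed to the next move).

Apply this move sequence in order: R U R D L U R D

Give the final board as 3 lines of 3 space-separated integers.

After move 1 (R):
1 7 0
4 3 2
6 8 5

After move 2 (U):
1 7 0
4 3 2
6 8 5

After move 3 (R):
1 7 0
4 3 2
6 8 5

After move 4 (D):
1 7 2
4 3 0
6 8 5

After move 5 (L):
1 7 2
4 0 3
6 8 5

After move 6 (U):
1 0 2
4 7 3
6 8 5

After move 7 (R):
1 2 0
4 7 3
6 8 5

After move 8 (D):
1 2 3
4 7 0
6 8 5

Answer: 1 2 3
4 7 0
6 8 5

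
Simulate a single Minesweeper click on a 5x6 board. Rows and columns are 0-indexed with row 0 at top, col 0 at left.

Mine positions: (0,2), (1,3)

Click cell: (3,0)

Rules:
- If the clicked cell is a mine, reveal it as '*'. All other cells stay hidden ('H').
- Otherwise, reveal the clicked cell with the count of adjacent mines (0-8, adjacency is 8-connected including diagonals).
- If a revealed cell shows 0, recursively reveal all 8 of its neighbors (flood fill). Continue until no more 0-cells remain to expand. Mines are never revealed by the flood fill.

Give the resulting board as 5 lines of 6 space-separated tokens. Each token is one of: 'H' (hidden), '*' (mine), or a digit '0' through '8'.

0 1 H H 1 0
0 1 2 H 1 0
0 0 1 1 1 0
0 0 0 0 0 0
0 0 0 0 0 0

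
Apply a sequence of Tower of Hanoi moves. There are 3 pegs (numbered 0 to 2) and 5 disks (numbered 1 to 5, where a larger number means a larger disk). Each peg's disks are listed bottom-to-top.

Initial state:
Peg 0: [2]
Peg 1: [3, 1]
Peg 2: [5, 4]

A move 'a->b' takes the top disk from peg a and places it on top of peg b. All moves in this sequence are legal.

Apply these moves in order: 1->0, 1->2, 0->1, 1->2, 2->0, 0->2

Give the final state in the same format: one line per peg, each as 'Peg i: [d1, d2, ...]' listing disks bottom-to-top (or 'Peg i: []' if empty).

Answer: Peg 0: [2]
Peg 1: []
Peg 2: [5, 4, 3, 1]

Derivation:
After move 1 (1->0):
Peg 0: [2, 1]
Peg 1: [3]
Peg 2: [5, 4]

After move 2 (1->2):
Peg 0: [2, 1]
Peg 1: []
Peg 2: [5, 4, 3]

After move 3 (0->1):
Peg 0: [2]
Peg 1: [1]
Peg 2: [5, 4, 3]

After move 4 (1->2):
Peg 0: [2]
Peg 1: []
Peg 2: [5, 4, 3, 1]

After move 5 (2->0):
Peg 0: [2, 1]
Peg 1: []
Peg 2: [5, 4, 3]

After move 6 (0->2):
Peg 0: [2]
Peg 1: []
Peg 2: [5, 4, 3, 1]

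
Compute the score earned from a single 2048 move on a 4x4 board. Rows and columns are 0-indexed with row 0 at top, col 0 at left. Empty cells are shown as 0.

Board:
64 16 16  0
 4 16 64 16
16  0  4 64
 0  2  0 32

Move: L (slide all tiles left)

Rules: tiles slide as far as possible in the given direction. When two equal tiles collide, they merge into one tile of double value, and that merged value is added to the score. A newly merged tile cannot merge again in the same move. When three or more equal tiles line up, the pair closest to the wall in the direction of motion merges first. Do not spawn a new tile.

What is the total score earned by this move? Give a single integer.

Slide left:
row 0: [64, 16, 16, 0] -> [64, 32, 0, 0]  score +32 (running 32)
row 1: [4, 16, 64, 16] -> [4, 16, 64, 16]  score +0 (running 32)
row 2: [16, 0, 4, 64] -> [16, 4, 64, 0]  score +0 (running 32)
row 3: [0, 2, 0, 32] -> [2, 32, 0, 0]  score +0 (running 32)
Board after move:
64 32  0  0
 4 16 64 16
16  4 64  0
 2 32  0  0

Answer: 32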